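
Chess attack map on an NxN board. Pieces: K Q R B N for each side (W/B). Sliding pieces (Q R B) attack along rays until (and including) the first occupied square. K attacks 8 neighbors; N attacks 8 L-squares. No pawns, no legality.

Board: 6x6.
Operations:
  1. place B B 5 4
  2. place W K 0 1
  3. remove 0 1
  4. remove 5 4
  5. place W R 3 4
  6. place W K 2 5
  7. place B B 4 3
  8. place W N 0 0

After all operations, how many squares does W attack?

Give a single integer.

Answer: 14

Derivation:
Op 1: place BB@(5,4)
Op 2: place WK@(0,1)
Op 3: remove (0,1)
Op 4: remove (5,4)
Op 5: place WR@(3,4)
Op 6: place WK@(2,5)
Op 7: place BB@(4,3)
Op 8: place WN@(0,0)
Per-piece attacks for W:
  WN@(0,0): attacks (1,2) (2,1)
  WK@(2,5): attacks (2,4) (3,5) (1,5) (3,4) (1,4)
  WR@(3,4): attacks (3,5) (3,3) (3,2) (3,1) (3,0) (4,4) (5,4) (2,4) (1,4) (0,4)
Union (14 distinct): (0,4) (1,2) (1,4) (1,5) (2,1) (2,4) (3,0) (3,1) (3,2) (3,3) (3,4) (3,5) (4,4) (5,4)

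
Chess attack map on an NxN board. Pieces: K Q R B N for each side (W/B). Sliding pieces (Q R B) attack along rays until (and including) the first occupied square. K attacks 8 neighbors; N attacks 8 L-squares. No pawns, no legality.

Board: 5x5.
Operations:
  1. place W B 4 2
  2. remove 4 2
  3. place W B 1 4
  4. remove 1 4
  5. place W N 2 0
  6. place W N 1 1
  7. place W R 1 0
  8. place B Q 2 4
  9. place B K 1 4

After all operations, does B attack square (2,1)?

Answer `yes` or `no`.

Op 1: place WB@(4,2)
Op 2: remove (4,2)
Op 3: place WB@(1,4)
Op 4: remove (1,4)
Op 5: place WN@(2,0)
Op 6: place WN@(1,1)
Op 7: place WR@(1,0)
Op 8: place BQ@(2,4)
Op 9: place BK@(1,4)
Per-piece attacks for B:
  BK@(1,4): attacks (1,3) (2,4) (0,4) (2,3) (0,3)
  BQ@(2,4): attacks (2,3) (2,2) (2,1) (2,0) (3,4) (4,4) (1,4) (3,3) (4,2) (1,3) (0,2) [ray(0,-1) blocked at (2,0); ray(-1,0) blocked at (1,4)]
B attacks (2,1): yes

Answer: yes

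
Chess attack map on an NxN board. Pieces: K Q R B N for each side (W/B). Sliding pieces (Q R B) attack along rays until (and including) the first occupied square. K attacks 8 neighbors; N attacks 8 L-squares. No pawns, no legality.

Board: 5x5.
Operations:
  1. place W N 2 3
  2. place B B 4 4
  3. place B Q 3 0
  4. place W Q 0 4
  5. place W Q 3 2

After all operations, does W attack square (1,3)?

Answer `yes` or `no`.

Answer: yes

Derivation:
Op 1: place WN@(2,3)
Op 2: place BB@(4,4)
Op 3: place BQ@(3,0)
Op 4: place WQ@(0,4)
Op 5: place WQ@(3,2)
Per-piece attacks for W:
  WQ@(0,4): attacks (0,3) (0,2) (0,1) (0,0) (1,4) (2,4) (3,4) (4,4) (1,3) (2,2) (3,1) (4,0) [ray(1,0) blocked at (4,4)]
  WN@(2,3): attacks (4,4) (0,4) (3,1) (4,2) (1,1) (0,2)
  WQ@(3,2): attacks (3,3) (3,4) (3,1) (3,0) (4,2) (2,2) (1,2) (0,2) (4,3) (4,1) (2,3) (2,1) (1,0) [ray(0,-1) blocked at (3,0); ray(-1,1) blocked at (2,3)]
W attacks (1,3): yes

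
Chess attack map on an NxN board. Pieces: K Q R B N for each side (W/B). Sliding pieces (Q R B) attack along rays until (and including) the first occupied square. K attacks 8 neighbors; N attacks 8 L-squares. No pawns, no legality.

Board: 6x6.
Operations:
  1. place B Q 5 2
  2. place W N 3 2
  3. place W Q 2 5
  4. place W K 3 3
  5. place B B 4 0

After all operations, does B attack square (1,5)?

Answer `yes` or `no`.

Op 1: place BQ@(5,2)
Op 2: place WN@(3,2)
Op 3: place WQ@(2,5)
Op 4: place WK@(3,3)
Op 5: place BB@(4,0)
Per-piece attacks for B:
  BB@(4,0): attacks (5,1) (3,1) (2,2) (1,3) (0,4)
  BQ@(5,2): attacks (5,3) (5,4) (5,5) (5,1) (5,0) (4,2) (3,2) (4,3) (3,4) (2,5) (4,1) (3,0) [ray(-1,0) blocked at (3,2); ray(-1,1) blocked at (2,5)]
B attacks (1,5): no

Answer: no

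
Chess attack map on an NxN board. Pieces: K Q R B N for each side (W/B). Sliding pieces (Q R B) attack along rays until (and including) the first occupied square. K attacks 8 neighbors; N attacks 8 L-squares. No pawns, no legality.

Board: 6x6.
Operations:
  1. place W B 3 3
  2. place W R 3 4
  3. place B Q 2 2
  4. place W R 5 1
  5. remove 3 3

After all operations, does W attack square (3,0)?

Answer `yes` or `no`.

Answer: yes

Derivation:
Op 1: place WB@(3,3)
Op 2: place WR@(3,4)
Op 3: place BQ@(2,2)
Op 4: place WR@(5,1)
Op 5: remove (3,3)
Per-piece attacks for W:
  WR@(3,4): attacks (3,5) (3,3) (3,2) (3,1) (3,0) (4,4) (5,4) (2,4) (1,4) (0,4)
  WR@(5,1): attacks (5,2) (5,3) (5,4) (5,5) (5,0) (4,1) (3,1) (2,1) (1,1) (0,1)
W attacks (3,0): yes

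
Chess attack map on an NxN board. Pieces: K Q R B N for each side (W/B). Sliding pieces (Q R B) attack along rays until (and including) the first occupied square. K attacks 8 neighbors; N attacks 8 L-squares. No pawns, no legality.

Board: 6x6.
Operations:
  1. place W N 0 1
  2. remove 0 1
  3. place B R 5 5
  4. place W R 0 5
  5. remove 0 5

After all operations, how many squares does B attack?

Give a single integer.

Op 1: place WN@(0,1)
Op 2: remove (0,1)
Op 3: place BR@(5,5)
Op 4: place WR@(0,5)
Op 5: remove (0,5)
Per-piece attacks for B:
  BR@(5,5): attacks (5,4) (5,3) (5,2) (5,1) (5,0) (4,5) (3,5) (2,5) (1,5) (0,5)
Union (10 distinct): (0,5) (1,5) (2,5) (3,5) (4,5) (5,0) (5,1) (5,2) (5,3) (5,4)

Answer: 10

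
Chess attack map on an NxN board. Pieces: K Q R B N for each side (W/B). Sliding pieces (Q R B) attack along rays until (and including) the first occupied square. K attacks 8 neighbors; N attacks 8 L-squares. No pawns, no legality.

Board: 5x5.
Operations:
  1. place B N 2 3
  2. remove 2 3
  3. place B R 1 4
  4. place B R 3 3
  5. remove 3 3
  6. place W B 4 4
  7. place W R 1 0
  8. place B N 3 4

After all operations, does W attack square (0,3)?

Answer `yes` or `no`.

Answer: no

Derivation:
Op 1: place BN@(2,3)
Op 2: remove (2,3)
Op 3: place BR@(1,4)
Op 4: place BR@(3,3)
Op 5: remove (3,3)
Op 6: place WB@(4,4)
Op 7: place WR@(1,0)
Op 8: place BN@(3,4)
Per-piece attacks for W:
  WR@(1,0): attacks (1,1) (1,2) (1,3) (1,4) (2,0) (3,0) (4,0) (0,0) [ray(0,1) blocked at (1,4)]
  WB@(4,4): attacks (3,3) (2,2) (1,1) (0,0)
W attacks (0,3): no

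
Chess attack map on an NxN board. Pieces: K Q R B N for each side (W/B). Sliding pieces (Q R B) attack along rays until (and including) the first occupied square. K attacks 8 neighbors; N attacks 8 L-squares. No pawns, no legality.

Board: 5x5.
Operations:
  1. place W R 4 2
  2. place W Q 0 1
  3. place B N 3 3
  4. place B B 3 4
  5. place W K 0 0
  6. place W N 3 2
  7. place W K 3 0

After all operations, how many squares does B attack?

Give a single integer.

Op 1: place WR@(4,2)
Op 2: place WQ@(0,1)
Op 3: place BN@(3,3)
Op 4: place BB@(3,4)
Op 5: place WK@(0,0)
Op 6: place WN@(3,2)
Op 7: place WK@(3,0)
Per-piece attacks for B:
  BN@(3,3): attacks (1,4) (4,1) (2,1) (1,2)
  BB@(3,4): attacks (4,3) (2,3) (1,2) (0,1) [ray(-1,-1) blocked at (0,1)]
Union (7 distinct): (0,1) (1,2) (1,4) (2,1) (2,3) (4,1) (4,3)

Answer: 7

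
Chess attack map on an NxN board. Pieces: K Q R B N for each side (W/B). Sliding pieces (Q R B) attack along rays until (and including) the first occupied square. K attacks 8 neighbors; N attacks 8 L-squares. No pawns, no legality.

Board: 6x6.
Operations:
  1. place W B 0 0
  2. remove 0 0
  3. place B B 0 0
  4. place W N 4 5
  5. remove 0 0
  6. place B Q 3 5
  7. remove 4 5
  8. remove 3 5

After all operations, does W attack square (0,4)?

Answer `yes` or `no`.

Answer: no

Derivation:
Op 1: place WB@(0,0)
Op 2: remove (0,0)
Op 3: place BB@(0,0)
Op 4: place WN@(4,5)
Op 5: remove (0,0)
Op 6: place BQ@(3,5)
Op 7: remove (4,5)
Op 8: remove (3,5)
Per-piece attacks for W:
W attacks (0,4): no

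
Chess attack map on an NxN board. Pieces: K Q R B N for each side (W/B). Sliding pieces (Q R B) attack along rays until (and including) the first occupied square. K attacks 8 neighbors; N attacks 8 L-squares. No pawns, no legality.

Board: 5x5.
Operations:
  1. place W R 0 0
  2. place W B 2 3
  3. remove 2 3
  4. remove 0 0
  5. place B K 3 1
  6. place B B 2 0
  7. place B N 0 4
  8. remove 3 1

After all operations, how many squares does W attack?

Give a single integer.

Answer: 0

Derivation:
Op 1: place WR@(0,0)
Op 2: place WB@(2,3)
Op 3: remove (2,3)
Op 4: remove (0,0)
Op 5: place BK@(3,1)
Op 6: place BB@(2,0)
Op 7: place BN@(0,4)
Op 8: remove (3,1)
Per-piece attacks for W:
Union (0 distinct): (none)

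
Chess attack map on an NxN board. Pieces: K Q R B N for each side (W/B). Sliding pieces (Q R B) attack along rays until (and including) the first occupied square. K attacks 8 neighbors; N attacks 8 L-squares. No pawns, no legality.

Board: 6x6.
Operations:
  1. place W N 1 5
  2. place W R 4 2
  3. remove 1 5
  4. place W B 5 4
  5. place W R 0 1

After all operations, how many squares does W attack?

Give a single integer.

Op 1: place WN@(1,5)
Op 2: place WR@(4,2)
Op 3: remove (1,5)
Op 4: place WB@(5,4)
Op 5: place WR@(0,1)
Per-piece attacks for W:
  WR@(0,1): attacks (0,2) (0,3) (0,4) (0,5) (0,0) (1,1) (2,1) (3,1) (4,1) (5,1)
  WR@(4,2): attacks (4,3) (4,4) (4,5) (4,1) (4,0) (5,2) (3,2) (2,2) (1,2) (0,2)
  WB@(5,4): attacks (4,5) (4,3) (3,2) (2,1) (1,0)
Union (19 distinct): (0,0) (0,2) (0,3) (0,4) (0,5) (1,0) (1,1) (1,2) (2,1) (2,2) (3,1) (3,2) (4,0) (4,1) (4,3) (4,4) (4,5) (5,1) (5,2)

Answer: 19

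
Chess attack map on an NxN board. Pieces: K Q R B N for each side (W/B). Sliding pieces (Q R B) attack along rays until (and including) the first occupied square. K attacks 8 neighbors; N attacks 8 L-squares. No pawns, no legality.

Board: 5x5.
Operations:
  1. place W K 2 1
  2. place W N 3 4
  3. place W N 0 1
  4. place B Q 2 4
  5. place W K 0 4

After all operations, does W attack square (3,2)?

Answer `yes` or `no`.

Op 1: place WK@(2,1)
Op 2: place WN@(3,4)
Op 3: place WN@(0,1)
Op 4: place BQ@(2,4)
Op 5: place WK@(0,4)
Per-piece attacks for W:
  WN@(0,1): attacks (1,3) (2,2) (2,0)
  WK@(0,4): attacks (0,3) (1,4) (1,3)
  WK@(2,1): attacks (2,2) (2,0) (3,1) (1,1) (3,2) (3,0) (1,2) (1,0)
  WN@(3,4): attacks (4,2) (2,2) (1,3)
W attacks (3,2): yes

Answer: yes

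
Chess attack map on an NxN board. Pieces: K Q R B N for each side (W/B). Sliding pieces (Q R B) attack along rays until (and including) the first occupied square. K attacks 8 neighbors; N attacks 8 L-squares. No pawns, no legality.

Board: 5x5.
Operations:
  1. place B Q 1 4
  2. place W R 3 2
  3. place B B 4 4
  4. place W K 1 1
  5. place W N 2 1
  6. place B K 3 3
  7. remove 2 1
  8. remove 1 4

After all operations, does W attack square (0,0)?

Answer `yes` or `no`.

Answer: yes

Derivation:
Op 1: place BQ@(1,4)
Op 2: place WR@(3,2)
Op 3: place BB@(4,4)
Op 4: place WK@(1,1)
Op 5: place WN@(2,1)
Op 6: place BK@(3,3)
Op 7: remove (2,1)
Op 8: remove (1,4)
Per-piece attacks for W:
  WK@(1,1): attacks (1,2) (1,0) (2,1) (0,1) (2,2) (2,0) (0,2) (0,0)
  WR@(3,2): attacks (3,3) (3,1) (3,0) (4,2) (2,2) (1,2) (0,2) [ray(0,1) blocked at (3,3)]
W attacks (0,0): yes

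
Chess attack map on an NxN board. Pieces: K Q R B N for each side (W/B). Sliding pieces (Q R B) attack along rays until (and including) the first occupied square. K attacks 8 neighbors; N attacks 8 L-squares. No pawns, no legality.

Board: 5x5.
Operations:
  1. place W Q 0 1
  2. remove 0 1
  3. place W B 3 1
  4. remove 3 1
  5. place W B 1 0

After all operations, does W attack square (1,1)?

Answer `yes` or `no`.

Answer: no

Derivation:
Op 1: place WQ@(0,1)
Op 2: remove (0,1)
Op 3: place WB@(3,1)
Op 4: remove (3,1)
Op 5: place WB@(1,0)
Per-piece attacks for W:
  WB@(1,0): attacks (2,1) (3,2) (4,3) (0,1)
W attacks (1,1): no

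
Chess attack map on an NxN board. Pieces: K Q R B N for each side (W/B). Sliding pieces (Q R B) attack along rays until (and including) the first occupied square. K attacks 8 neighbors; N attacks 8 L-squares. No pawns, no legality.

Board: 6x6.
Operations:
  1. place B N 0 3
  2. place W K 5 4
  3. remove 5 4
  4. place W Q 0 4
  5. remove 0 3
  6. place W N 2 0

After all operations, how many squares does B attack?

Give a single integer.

Answer: 0

Derivation:
Op 1: place BN@(0,3)
Op 2: place WK@(5,4)
Op 3: remove (5,4)
Op 4: place WQ@(0,4)
Op 5: remove (0,3)
Op 6: place WN@(2,0)
Per-piece attacks for B:
Union (0 distinct): (none)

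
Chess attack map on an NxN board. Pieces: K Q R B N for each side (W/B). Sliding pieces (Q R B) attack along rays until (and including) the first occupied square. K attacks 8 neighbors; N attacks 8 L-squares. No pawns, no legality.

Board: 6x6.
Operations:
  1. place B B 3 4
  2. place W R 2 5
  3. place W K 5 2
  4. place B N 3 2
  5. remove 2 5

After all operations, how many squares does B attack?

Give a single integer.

Op 1: place BB@(3,4)
Op 2: place WR@(2,5)
Op 3: place WK@(5,2)
Op 4: place BN@(3,2)
Op 5: remove (2,5)
Per-piece attacks for B:
  BN@(3,2): attacks (4,4) (5,3) (2,4) (1,3) (4,0) (5,1) (2,0) (1,1)
  BB@(3,4): attacks (4,5) (4,3) (5,2) (2,5) (2,3) (1,2) (0,1) [ray(1,-1) blocked at (5,2)]
Union (15 distinct): (0,1) (1,1) (1,2) (1,3) (2,0) (2,3) (2,4) (2,5) (4,0) (4,3) (4,4) (4,5) (5,1) (5,2) (5,3)

Answer: 15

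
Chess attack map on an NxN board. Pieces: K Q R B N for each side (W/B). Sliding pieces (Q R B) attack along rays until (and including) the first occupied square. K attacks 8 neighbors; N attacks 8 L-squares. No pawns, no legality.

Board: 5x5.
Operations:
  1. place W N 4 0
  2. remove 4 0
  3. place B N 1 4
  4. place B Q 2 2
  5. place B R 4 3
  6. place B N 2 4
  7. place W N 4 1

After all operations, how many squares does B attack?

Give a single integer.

Op 1: place WN@(4,0)
Op 2: remove (4,0)
Op 3: place BN@(1,4)
Op 4: place BQ@(2,2)
Op 5: place BR@(4,3)
Op 6: place BN@(2,4)
Op 7: place WN@(4,1)
Per-piece attacks for B:
  BN@(1,4): attacks (2,2) (3,3) (0,2)
  BQ@(2,2): attacks (2,3) (2,4) (2,1) (2,0) (3,2) (4,2) (1,2) (0,2) (3,3) (4,4) (3,1) (4,0) (1,3) (0,4) (1,1) (0,0) [ray(0,1) blocked at (2,4)]
  BN@(2,4): attacks (3,2) (4,3) (1,2) (0,3)
  BR@(4,3): attacks (4,4) (4,2) (4,1) (3,3) (2,3) (1,3) (0,3) [ray(0,-1) blocked at (4,1)]
Union (20 distinct): (0,0) (0,2) (0,3) (0,4) (1,1) (1,2) (1,3) (2,0) (2,1) (2,2) (2,3) (2,4) (3,1) (3,2) (3,3) (4,0) (4,1) (4,2) (4,3) (4,4)

Answer: 20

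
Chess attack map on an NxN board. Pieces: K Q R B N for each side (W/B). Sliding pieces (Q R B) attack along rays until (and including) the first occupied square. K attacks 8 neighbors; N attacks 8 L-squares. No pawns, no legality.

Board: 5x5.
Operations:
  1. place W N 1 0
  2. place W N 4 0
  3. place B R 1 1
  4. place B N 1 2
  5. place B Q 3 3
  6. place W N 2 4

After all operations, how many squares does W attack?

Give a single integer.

Op 1: place WN@(1,0)
Op 2: place WN@(4,0)
Op 3: place BR@(1,1)
Op 4: place BN@(1,2)
Op 5: place BQ@(3,3)
Op 6: place WN@(2,4)
Per-piece attacks for W:
  WN@(1,0): attacks (2,2) (3,1) (0,2)
  WN@(2,4): attacks (3,2) (4,3) (1,2) (0,3)
  WN@(4,0): attacks (3,2) (2,1)
Union (8 distinct): (0,2) (0,3) (1,2) (2,1) (2,2) (3,1) (3,2) (4,3)

Answer: 8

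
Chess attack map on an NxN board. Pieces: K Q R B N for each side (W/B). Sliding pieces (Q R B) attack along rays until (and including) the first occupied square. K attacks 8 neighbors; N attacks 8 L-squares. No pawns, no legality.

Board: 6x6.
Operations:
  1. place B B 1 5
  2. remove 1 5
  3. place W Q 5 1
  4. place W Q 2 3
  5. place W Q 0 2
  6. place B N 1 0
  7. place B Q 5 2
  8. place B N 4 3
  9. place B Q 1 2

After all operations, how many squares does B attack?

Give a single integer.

Answer: 25

Derivation:
Op 1: place BB@(1,5)
Op 2: remove (1,5)
Op 3: place WQ@(5,1)
Op 4: place WQ@(2,3)
Op 5: place WQ@(0,2)
Op 6: place BN@(1,0)
Op 7: place BQ@(5,2)
Op 8: place BN@(4,3)
Op 9: place BQ@(1,2)
Per-piece attacks for B:
  BN@(1,0): attacks (2,2) (3,1) (0,2)
  BQ@(1,2): attacks (1,3) (1,4) (1,5) (1,1) (1,0) (2,2) (3,2) (4,2) (5,2) (0,2) (2,3) (2,1) (3,0) (0,3) (0,1) [ray(0,-1) blocked at (1,0); ray(1,0) blocked at (5,2); ray(-1,0) blocked at (0,2); ray(1,1) blocked at (2,3)]
  BN@(4,3): attacks (5,5) (3,5) (2,4) (5,1) (3,1) (2,2)
  BQ@(5,2): attacks (5,3) (5,4) (5,5) (5,1) (4,2) (3,2) (2,2) (1,2) (4,3) (4,1) (3,0) [ray(0,-1) blocked at (5,1); ray(-1,0) blocked at (1,2); ray(-1,1) blocked at (4,3)]
Union (25 distinct): (0,1) (0,2) (0,3) (1,0) (1,1) (1,2) (1,3) (1,4) (1,5) (2,1) (2,2) (2,3) (2,4) (3,0) (3,1) (3,2) (3,5) (4,1) (4,2) (4,3) (5,1) (5,2) (5,3) (5,4) (5,5)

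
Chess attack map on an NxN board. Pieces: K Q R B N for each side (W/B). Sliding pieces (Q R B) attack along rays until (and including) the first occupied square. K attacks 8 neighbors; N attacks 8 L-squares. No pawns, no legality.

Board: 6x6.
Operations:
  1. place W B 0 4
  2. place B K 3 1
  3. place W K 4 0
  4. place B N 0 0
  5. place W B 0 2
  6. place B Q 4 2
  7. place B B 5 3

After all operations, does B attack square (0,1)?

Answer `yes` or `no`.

Answer: no

Derivation:
Op 1: place WB@(0,4)
Op 2: place BK@(3,1)
Op 3: place WK@(4,0)
Op 4: place BN@(0,0)
Op 5: place WB@(0,2)
Op 6: place BQ@(4,2)
Op 7: place BB@(5,3)
Per-piece attacks for B:
  BN@(0,0): attacks (1,2) (2,1)
  BK@(3,1): attacks (3,2) (3,0) (4,1) (2,1) (4,2) (4,0) (2,2) (2,0)
  BQ@(4,2): attacks (4,3) (4,4) (4,5) (4,1) (4,0) (5,2) (3,2) (2,2) (1,2) (0,2) (5,3) (5,1) (3,3) (2,4) (1,5) (3,1) [ray(0,-1) blocked at (4,0); ray(-1,0) blocked at (0,2); ray(1,1) blocked at (5,3); ray(-1,-1) blocked at (3,1)]
  BB@(5,3): attacks (4,4) (3,5) (4,2) [ray(-1,-1) blocked at (4,2)]
B attacks (0,1): no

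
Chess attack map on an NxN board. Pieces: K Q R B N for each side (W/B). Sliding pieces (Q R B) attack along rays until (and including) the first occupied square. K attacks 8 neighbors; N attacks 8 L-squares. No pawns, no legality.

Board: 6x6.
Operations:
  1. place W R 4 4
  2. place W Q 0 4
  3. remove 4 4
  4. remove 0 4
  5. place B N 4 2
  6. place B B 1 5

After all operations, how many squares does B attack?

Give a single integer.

Op 1: place WR@(4,4)
Op 2: place WQ@(0,4)
Op 3: remove (4,4)
Op 4: remove (0,4)
Op 5: place BN@(4,2)
Op 6: place BB@(1,5)
Per-piece attacks for B:
  BB@(1,5): attacks (2,4) (3,3) (4,2) (0,4) [ray(1,-1) blocked at (4,2)]
  BN@(4,2): attacks (5,4) (3,4) (2,3) (5,0) (3,0) (2,1)
Union (10 distinct): (0,4) (2,1) (2,3) (2,4) (3,0) (3,3) (3,4) (4,2) (5,0) (5,4)

Answer: 10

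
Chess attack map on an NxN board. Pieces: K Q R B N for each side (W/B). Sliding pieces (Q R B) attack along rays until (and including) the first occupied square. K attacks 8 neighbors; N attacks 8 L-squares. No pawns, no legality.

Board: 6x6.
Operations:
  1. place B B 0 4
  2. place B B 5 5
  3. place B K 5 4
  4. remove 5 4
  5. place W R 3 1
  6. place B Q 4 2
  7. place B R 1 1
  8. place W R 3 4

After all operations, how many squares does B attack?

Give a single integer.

Answer: 22

Derivation:
Op 1: place BB@(0,4)
Op 2: place BB@(5,5)
Op 3: place BK@(5,4)
Op 4: remove (5,4)
Op 5: place WR@(3,1)
Op 6: place BQ@(4,2)
Op 7: place BR@(1,1)
Op 8: place WR@(3,4)
Per-piece attacks for B:
  BB@(0,4): attacks (1,5) (1,3) (2,2) (3,1) [ray(1,-1) blocked at (3,1)]
  BR@(1,1): attacks (1,2) (1,3) (1,4) (1,5) (1,0) (2,1) (3,1) (0,1) [ray(1,0) blocked at (3,1)]
  BQ@(4,2): attacks (4,3) (4,4) (4,5) (4,1) (4,0) (5,2) (3,2) (2,2) (1,2) (0,2) (5,3) (5,1) (3,3) (2,4) (1,5) (3,1) [ray(-1,-1) blocked at (3,1)]
  BB@(5,5): attacks (4,4) (3,3) (2,2) (1,1) [ray(-1,-1) blocked at (1,1)]
Union (22 distinct): (0,1) (0,2) (1,0) (1,1) (1,2) (1,3) (1,4) (1,5) (2,1) (2,2) (2,4) (3,1) (3,2) (3,3) (4,0) (4,1) (4,3) (4,4) (4,5) (5,1) (5,2) (5,3)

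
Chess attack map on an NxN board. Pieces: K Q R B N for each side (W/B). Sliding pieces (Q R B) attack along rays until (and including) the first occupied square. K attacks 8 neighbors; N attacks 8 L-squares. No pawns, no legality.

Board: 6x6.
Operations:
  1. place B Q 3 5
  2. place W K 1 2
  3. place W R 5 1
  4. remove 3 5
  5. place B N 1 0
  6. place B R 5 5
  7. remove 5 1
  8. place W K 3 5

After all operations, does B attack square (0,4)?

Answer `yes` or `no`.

Answer: no

Derivation:
Op 1: place BQ@(3,5)
Op 2: place WK@(1,2)
Op 3: place WR@(5,1)
Op 4: remove (3,5)
Op 5: place BN@(1,0)
Op 6: place BR@(5,5)
Op 7: remove (5,1)
Op 8: place WK@(3,5)
Per-piece attacks for B:
  BN@(1,0): attacks (2,2) (3,1) (0,2)
  BR@(5,5): attacks (5,4) (5,3) (5,2) (5,1) (5,0) (4,5) (3,5) [ray(-1,0) blocked at (3,5)]
B attacks (0,4): no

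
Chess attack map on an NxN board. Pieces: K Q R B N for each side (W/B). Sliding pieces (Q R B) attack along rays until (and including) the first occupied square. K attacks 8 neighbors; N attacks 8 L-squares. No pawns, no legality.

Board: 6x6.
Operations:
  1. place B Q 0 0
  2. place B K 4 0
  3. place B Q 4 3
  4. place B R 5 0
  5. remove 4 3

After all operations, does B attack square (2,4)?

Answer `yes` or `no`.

Op 1: place BQ@(0,0)
Op 2: place BK@(4,0)
Op 3: place BQ@(4,3)
Op 4: place BR@(5,0)
Op 5: remove (4,3)
Per-piece attacks for B:
  BQ@(0,0): attacks (0,1) (0,2) (0,3) (0,4) (0,5) (1,0) (2,0) (3,0) (4,0) (1,1) (2,2) (3,3) (4,4) (5,5) [ray(1,0) blocked at (4,0)]
  BK@(4,0): attacks (4,1) (5,0) (3,0) (5,1) (3,1)
  BR@(5,0): attacks (5,1) (5,2) (5,3) (5,4) (5,5) (4,0) [ray(-1,0) blocked at (4,0)]
B attacks (2,4): no

Answer: no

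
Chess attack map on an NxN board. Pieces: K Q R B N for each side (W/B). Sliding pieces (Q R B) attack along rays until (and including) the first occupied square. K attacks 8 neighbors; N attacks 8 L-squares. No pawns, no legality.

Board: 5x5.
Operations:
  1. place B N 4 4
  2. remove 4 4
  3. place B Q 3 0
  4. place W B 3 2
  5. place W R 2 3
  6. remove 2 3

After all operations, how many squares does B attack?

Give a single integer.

Op 1: place BN@(4,4)
Op 2: remove (4,4)
Op 3: place BQ@(3,0)
Op 4: place WB@(3,2)
Op 5: place WR@(2,3)
Op 6: remove (2,3)
Per-piece attacks for B:
  BQ@(3,0): attacks (3,1) (3,2) (4,0) (2,0) (1,0) (0,0) (4,1) (2,1) (1,2) (0,3) [ray(0,1) blocked at (3,2)]
Union (10 distinct): (0,0) (0,3) (1,0) (1,2) (2,0) (2,1) (3,1) (3,2) (4,0) (4,1)

Answer: 10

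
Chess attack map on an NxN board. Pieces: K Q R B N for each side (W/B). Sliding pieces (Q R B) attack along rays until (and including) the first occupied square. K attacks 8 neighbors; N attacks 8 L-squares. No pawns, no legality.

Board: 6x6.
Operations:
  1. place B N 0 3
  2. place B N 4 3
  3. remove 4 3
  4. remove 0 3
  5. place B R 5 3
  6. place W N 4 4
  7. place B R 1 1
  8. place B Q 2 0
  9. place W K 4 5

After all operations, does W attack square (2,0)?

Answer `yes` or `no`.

Answer: no

Derivation:
Op 1: place BN@(0,3)
Op 2: place BN@(4,3)
Op 3: remove (4,3)
Op 4: remove (0,3)
Op 5: place BR@(5,3)
Op 6: place WN@(4,4)
Op 7: place BR@(1,1)
Op 8: place BQ@(2,0)
Op 9: place WK@(4,5)
Per-piece attacks for W:
  WN@(4,4): attacks (2,5) (5,2) (3,2) (2,3)
  WK@(4,5): attacks (4,4) (5,5) (3,5) (5,4) (3,4)
W attacks (2,0): no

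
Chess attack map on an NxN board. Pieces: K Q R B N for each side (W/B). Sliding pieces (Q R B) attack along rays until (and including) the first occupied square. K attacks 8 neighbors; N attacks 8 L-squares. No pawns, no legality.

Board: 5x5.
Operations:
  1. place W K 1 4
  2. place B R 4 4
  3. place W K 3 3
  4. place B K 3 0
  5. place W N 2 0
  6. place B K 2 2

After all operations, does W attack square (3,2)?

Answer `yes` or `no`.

Answer: yes

Derivation:
Op 1: place WK@(1,4)
Op 2: place BR@(4,4)
Op 3: place WK@(3,3)
Op 4: place BK@(3,0)
Op 5: place WN@(2,0)
Op 6: place BK@(2,2)
Per-piece attacks for W:
  WK@(1,4): attacks (1,3) (2,4) (0,4) (2,3) (0,3)
  WN@(2,0): attacks (3,2) (4,1) (1,2) (0,1)
  WK@(3,3): attacks (3,4) (3,2) (4,3) (2,3) (4,4) (4,2) (2,4) (2,2)
W attacks (3,2): yes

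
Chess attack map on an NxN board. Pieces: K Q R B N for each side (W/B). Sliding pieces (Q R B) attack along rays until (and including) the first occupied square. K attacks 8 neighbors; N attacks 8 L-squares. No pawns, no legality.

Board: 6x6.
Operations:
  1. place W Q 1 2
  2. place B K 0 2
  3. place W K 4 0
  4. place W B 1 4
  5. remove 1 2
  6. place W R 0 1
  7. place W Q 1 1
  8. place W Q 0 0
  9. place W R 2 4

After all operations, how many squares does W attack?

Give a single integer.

Op 1: place WQ@(1,2)
Op 2: place BK@(0,2)
Op 3: place WK@(4,0)
Op 4: place WB@(1,4)
Op 5: remove (1,2)
Op 6: place WR@(0,1)
Op 7: place WQ@(1,1)
Op 8: place WQ@(0,0)
Op 9: place WR@(2,4)
Per-piece attacks for W:
  WQ@(0,0): attacks (0,1) (1,0) (2,0) (3,0) (4,0) (1,1) [ray(0,1) blocked at (0,1); ray(1,0) blocked at (4,0); ray(1,1) blocked at (1,1)]
  WR@(0,1): attacks (0,2) (0,0) (1,1) [ray(0,1) blocked at (0,2); ray(0,-1) blocked at (0,0); ray(1,0) blocked at (1,1)]
  WQ@(1,1): attacks (1,2) (1,3) (1,4) (1,0) (2,1) (3,1) (4,1) (5,1) (0,1) (2,2) (3,3) (4,4) (5,5) (2,0) (0,2) (0,0) [ray(0,1) blocked at (1,4); ray(-1,0) blocked at (0,1); ray(-1,1) blocked at (0,2); ray(-1,-1) blocked at (0,0)]
  WB@(1,4): attacks (2,5) (2,3) (3,2) (4,1) (5,0) (0,5) (0,3)
  WR@(2,4): attacks (2,5) (2,3) (2,2) (2,1) (2,0) (3,4) (4,4) (5,4) (1,4) [ray(-1,0) blocked at (1,4)]
  WK@(4,0): attacks (4,1) (5,0) (3,0) (5,1) (3,1)
Union (27 distinct): (0,0) (0,1) (0,2) (0,3) (0,5) (1,0) (1,1) (1,2) (1,3) (1,4) (2,0) (2,1) (2,2) (2,3) (2,5) (3,0) (3,1) (3,2) (3,3) (3,4) (4,0) (4,1) (4,4) (5,0) (5,1) (5,4) (5,5)

Answer: 27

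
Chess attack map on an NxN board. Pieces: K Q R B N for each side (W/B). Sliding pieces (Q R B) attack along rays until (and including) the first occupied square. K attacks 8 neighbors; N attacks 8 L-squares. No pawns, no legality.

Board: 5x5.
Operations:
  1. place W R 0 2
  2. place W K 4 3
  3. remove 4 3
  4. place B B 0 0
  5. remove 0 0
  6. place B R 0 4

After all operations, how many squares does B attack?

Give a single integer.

Answer: 6

Derivation:
Op 1: place WR@(0,2)
Op 2: place WK@(4,3)
Op 3: remove (4,3)
Op 4: place BB@(0,0)
Op 5: remove (0,0)
Op 6: place BR@(0,4)
Per-piece attacks for B:
  BR@(0,4): attacks (0,3) (0,2) (1,4) (2,4) (3,4) (4,4) [ray(0,-1) blocked at (0,2)]
Union (6 distinct): (0,2) (0,3) (1,4) (2,4) (3,4) (4,4)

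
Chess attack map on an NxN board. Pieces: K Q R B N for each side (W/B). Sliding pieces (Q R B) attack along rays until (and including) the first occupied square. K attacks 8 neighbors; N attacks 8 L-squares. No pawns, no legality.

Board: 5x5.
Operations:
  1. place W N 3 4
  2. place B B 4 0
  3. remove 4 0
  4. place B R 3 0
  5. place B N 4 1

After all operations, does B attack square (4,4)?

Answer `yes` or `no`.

Answer: no

Derivation:
Op 1: place WN@(3,4)
Op 2: place BB@(4,0)
Op 3: remove (4,0)
Op 4: place BR@(3,0)
Op 5: place BN@(4,1)
Per-piece attacks for B:
  BR@(3,0): attacks (3,1) (3,2) (3,3) (3,4) (4,0) (2,0) (1,0) (0,0) [ray(0,1) blocked at (3,4)]
  BN@(4,1): attacks (3,3) (2,2) (2,0)
B attacks (4,4): no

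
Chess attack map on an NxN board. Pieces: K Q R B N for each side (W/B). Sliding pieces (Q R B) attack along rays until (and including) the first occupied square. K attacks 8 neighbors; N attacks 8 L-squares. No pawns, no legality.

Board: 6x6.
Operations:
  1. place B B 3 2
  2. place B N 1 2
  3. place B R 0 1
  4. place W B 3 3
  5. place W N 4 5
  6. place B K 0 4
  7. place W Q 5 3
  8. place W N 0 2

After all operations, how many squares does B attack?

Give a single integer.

Answer: 21

Derivation:
Op 1: place BB@(3,2)
Op 2: place BN@(1,2)
Op 3: place BR@(0,1)
Op 4: place WB@(3,3)
Op 5: place WN@(4,5)
Op 6: place BK@(0,4)
Op 7: place WQ@(5,3)
Op 8: place WN@(0,2)
Per-piece attacks for B:
  BR@(0,1): attacks (0,2) (0,0) (1,1) (2,1) (3,1) (4,1) (5,1) [ray(0,1) blocked at (0,2)]
  BK@(0,4): attacks (0,5) (0,3) (1,4) (1,5) (1,3)
  BN@(1,2): attacks (2,4) (3,3) (0,4) (2,0) (3,1) (0,0)
  BB@(3,2): attacks (4,3) (5,4) (4,1) (5,0) (2,3) (1,4) (0,5) (2,1) (1,0)
Union (21 distinct): (0,0) (0,2) (0,3) (0,4) (0,5) (1,0) (1,1) (1,3) (1,4) (1,5) (2,0) (2,1) (2,3) (2,4) (3,1) (3,3) (4,1) (4,3) (5,0) (5,1) (5,4)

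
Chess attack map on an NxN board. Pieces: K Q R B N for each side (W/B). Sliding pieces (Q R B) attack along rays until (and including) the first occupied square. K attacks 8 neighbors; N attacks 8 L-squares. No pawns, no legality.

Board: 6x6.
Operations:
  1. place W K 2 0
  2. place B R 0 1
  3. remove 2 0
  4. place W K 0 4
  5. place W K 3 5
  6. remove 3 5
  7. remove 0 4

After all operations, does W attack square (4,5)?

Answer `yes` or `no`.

Op 1: place WK@(2,0)
Op 2: place BR@(0,1)
Op 3: remove (2,0)
Op 4: place WK@(0,4)
Op 5: place WK@(3,5)
Op 6: remove (3,5)
Op 7: remove (0,4)
Per-piece attacks for W:
W attacks (4,5): no

Answer: no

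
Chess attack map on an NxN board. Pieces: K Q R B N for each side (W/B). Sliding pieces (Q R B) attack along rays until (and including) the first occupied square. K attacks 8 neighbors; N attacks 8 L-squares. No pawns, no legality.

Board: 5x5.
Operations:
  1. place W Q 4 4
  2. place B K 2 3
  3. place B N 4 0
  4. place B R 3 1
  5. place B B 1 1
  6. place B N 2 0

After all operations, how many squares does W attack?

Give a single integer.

Op 1: place WQ@(4,4)
Op 2: place BK@(2,3)
Op 3: place BN@(4,0)
Op 4: place BR@(3,1)
Op 5: place BB@(1,1)
Op 6: place BN@(2,0)
Per-piece attacks for W:
  WQ@(4,4): attacks (4,3) (4,2) (4,1) (4,0) (3,4) (2,4) (1,4) (0,4) (3,3) (2,2) (1,1) [ray(0,-1) blocked at (4,0); ray(-1,-1) blocked at (1,1)]
Union (11 distinct): (0,4) (1,1) (1,4) (2,2) (2,4) (3,3) (3,4) (4,0) (4,1) (4,2) (4,3)

Answer: 11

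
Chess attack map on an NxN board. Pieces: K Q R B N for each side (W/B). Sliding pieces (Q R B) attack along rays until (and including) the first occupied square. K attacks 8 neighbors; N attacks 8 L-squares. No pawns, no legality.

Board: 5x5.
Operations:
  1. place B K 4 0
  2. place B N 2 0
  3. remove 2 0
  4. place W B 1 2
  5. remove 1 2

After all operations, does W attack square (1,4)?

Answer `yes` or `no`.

Answer: no

Derivation:
Op 1: place BK@(4,0)
Op 2: place BN@(2,0)
Op 3: remove (2,0)
Op 4: place WB@(1,2)
Op 5: remove (1,2)
Per-piece attacks for W:
W attacks (1,4): no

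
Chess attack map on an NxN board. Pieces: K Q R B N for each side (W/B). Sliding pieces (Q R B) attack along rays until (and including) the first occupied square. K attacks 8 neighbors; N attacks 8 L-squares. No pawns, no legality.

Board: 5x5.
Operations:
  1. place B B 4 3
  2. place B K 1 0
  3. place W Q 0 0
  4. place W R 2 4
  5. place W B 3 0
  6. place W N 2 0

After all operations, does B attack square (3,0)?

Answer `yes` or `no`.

Op 1: place BB@(4,3)
Op 2: place BK@(1,0)
Op 3: place WQ@(0,0)
Op 4: place WR@(2,4)
Op 5: place WB@(3,0)
Op 6: place WN@(2,0)
Per-piece attacks for B:
  BK@(1,0): attacks (1,1) (2,0) (0,0) (2,1) (0,1)
  BB@(4,3): attacks (3,4) (3,2) (2,1) (1,0) [ray(-1,-1) blocked at (1,0)]
B attacks (3,0): no

Answer: no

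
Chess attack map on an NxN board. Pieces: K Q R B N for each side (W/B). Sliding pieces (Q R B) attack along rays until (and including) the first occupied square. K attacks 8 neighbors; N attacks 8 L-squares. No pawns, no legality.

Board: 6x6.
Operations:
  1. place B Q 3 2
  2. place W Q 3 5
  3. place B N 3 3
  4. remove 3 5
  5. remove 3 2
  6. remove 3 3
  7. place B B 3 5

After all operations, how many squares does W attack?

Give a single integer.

Op 1: place BQ@(3,2)
Op 2: place WQ@(3,5)
Op 3: place BN@(3,3)
Op 4: remove (3,5)
Op 5: remove (3,2)
Op 6: remove (3,3)
Op 7: place BB@(3,5)
Per-piece attacks for W:
Union (0 distinct): (none)

Answer: 0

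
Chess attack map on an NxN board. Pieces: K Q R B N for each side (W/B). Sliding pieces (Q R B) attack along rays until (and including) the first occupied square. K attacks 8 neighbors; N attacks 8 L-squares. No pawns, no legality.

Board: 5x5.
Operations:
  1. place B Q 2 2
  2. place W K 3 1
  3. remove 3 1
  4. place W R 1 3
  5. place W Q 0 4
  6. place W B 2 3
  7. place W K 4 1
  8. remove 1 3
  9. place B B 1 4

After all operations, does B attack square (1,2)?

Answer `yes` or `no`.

Answer: yes

Derivation:
Op 1: place BQ@(2,2)
Op 2: place WK@(3,1)
Op 3: remove (3,1)
Op 4: place WR@(1,3)
Op 5: place WQ@(0,4)
Op 6: place WB@(2,3)
Op 7: place WK@(4,1)
Op 8: remove (1,3)
Op 9: place BB@(1,4)
Per-piece attacks for B:
  BB@(1,4): attacks (2,3) (0,3) [ray(1,-1) blocked at (2,3)]
  BQ@(2,2): attacks (2,3) (2,1) (2,0) (3,2) (4,2) (1,2) (0,2) (3,3) (4,4) (3,1) (4,0) (1,3) (0,4) (1,1) (0,0) [ray(0,1) blocked at (2,3); ray(-1,1) blocked at (0,4)]
B attacks (1,2): yes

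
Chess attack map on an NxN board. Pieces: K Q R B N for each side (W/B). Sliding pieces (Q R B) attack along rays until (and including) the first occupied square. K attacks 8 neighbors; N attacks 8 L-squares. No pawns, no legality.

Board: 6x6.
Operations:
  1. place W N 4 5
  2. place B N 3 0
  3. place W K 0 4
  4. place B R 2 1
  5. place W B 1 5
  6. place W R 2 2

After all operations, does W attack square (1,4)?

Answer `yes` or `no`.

Answer: yes

Derivation:
Op 1: place WN@(4,5)
Op 2: place BN@(3,0)
Op 3: place WK@(0,4)
Op 4: place BR@(2,1)
Op 5: place WB@(1,5)
Op 6: place WR@(2,2)
Per-piece attacks for W:
  WK@(0,4): attacks (0,5) (0,3) (1,4) (1,5) (1,3)
  WB@(1,5): attacks (2,4) (3,3) (4,2) (5,1) (0,4) [ray(-1,-1) blocked at (0,4)]
  WR@(2,2): attacks (2,3) (2,4) (2,5) (2,1) (3,2) (4,2) (5,2) (1,2) (0,2) [ray(0,-1) blocked at (2,1)]
  WN@(4,5): attacks (5,3) (3,3) (2,4)
W attacks (1,4): yes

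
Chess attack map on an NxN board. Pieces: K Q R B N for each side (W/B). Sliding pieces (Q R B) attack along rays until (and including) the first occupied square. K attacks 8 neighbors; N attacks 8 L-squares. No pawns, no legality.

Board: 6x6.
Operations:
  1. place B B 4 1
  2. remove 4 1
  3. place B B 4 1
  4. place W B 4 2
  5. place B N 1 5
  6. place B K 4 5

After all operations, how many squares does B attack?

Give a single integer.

Op 1: place BB@(4,1)
Op 2: remove (4,1)
Op 3: place BB@(4,1)
Op 4: place WB@(4,2)
Op 5: place BN@(1,5)
Op 6: place BK@(4,5)
Per-piece attacks for B:
  BN@(1,5): attacks (2,3) (3,4) (0,3)
  BB@(4,1): attacks (5,2) (5,0) (3,2) (2,3) (1,4) (0,5) (3,0)
  BK@(4,5): attacks (4,4) (5,5) (3,5) (5,4) (3,4)
Union (13 distinct): (0,3) (0,5) (1,4) (2,3) (3,0) (3,2) (3,4) (3,5) (4,4) (5,0) (5,2) (5,4) (5,5)

Answer: 13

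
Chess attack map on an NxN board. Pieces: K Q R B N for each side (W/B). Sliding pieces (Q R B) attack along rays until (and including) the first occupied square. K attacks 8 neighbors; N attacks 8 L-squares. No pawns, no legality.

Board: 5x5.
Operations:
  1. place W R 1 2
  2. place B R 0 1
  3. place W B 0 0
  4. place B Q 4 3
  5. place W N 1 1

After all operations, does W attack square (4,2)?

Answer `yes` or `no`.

Op 1: place WR@(1,2)
Op 2: place BR@(0,1)
Op 3: place WB@(0,0)
Op 4: place BQ@(4,3)
Op 5: place WN@(1,1)
Per-piece attacks for W:
  WB@(0,0): attacks (1,1) [ray(1,1) blocked at (1,1)]
  WN@(1,1): attacks (2,3) (3,2) (0,3) (3,0)
  WR@(1,2): attacks (1,3) (1,4) (1,1) (2,2) (3,2) (4,2) (0,2) [ray(0,-1) blocked at (1,1)]
W attacks (4,2): yes

Answer: yes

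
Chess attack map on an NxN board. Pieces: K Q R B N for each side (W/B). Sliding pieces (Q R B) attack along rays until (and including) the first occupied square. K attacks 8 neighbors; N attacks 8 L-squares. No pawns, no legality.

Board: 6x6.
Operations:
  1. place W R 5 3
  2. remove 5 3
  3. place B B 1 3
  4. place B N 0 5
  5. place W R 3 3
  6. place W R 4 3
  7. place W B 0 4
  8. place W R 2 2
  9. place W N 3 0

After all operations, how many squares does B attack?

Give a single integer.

Answer: 6

Derivation:
Op 1: place WR@(5,3)
Op 2: remove (5,3)
Op 3: place BB@(1,3)
Op 4: place BN@(0,5)
Op 5: place WR@(3,3)
Op 6: place WR@(4,3)
Op 7: place WB@(0,4)
Op 8: place WR@(2,2)
Op 9: place WN@(3,0)
Per-piece attacks for B:
  BN@(0,5): attacks (1,3) (2,4)
  BB@(1,3): attacks (2,4) (3,5) (2,2) (0,4) (0,2) [ray(1,-1) blocked at (2,2); ray(-1,1) blocked at (0,4)]
Union (6 distinct): (0,2) (0,4) (1,3) (2,2) (2,4) (3,5)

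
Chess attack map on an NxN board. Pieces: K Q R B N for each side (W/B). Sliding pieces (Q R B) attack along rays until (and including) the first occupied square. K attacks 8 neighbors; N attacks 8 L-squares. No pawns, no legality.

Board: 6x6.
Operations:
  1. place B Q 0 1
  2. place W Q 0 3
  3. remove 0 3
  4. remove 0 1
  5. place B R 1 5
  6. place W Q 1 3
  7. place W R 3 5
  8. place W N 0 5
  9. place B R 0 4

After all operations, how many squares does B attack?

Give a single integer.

Op 1: place BQ@(0,1)
Op 2: place WQ@(0,3)
Op 3: remove (0,3)
Op 4: remove (0,1)
Op 5: place BR@(1,5)
Op 6: place WQ@(1,3)
Op 7: place WR@(3,5)
Op 8: place WN@(0,5)
Op 9: place BR@(0,4)
Per-piece attacks for B:
  BR@(0,4): attacks (0,5) (0,3) (0,2) (0,1) (0,0) (1,4) (2,4) (3,4) (4,4) (5,4) [ray(0,1) blocked at (0,5)]
  BR@(1,5): attacks (1,4) (1,3) (2,5) (3,5) (0,5) [ray(0,-1) blocked at (1,3); ray(1,0) blocked at (3,5); ray(-1,0) blocked at (0,5)]
Union (13 distinct): (0,0) (0,1) (0,2) (0,3) (0,5) (1,3) (1,4) (2,4) (2,5) (3,4) (3,5) (4,4) (5,4)

Answer: 13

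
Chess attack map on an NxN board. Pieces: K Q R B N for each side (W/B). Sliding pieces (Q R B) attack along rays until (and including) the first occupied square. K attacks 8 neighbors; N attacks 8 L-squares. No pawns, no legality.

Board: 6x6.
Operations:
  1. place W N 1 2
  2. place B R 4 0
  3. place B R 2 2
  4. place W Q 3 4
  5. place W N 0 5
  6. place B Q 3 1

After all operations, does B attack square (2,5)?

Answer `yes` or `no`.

Op 1: place WN@(1,2)
Op 2: place BR@(4,0)
Op 3: place BR@(2,2)
Op 4: place WQ@(3,4)
Op 5: place WN@(0,5)
Op 6: place BQ@(3,1)
Per-piece attacks for B:
  BR@(2,2): attacks (2,3) (2,4) (2,5) (2,1) (2,0) (3,2) (4,2) (5,2) (1,2) [ray(-1,0) blocked at (1,2)]
  BQ@(3,1): attacks (3,2) (3,3) (3,4) (3,0) (4,1) (5,1) (2,1) (1,1) (0,1) (4,2) (5,3) (4,0) (2,2) (2,0) [ray(0,1) blocked at (3,4); ray(1,-1) blocked at (4,0); ray(-1,1) blocked at (2,2)]
  BR@(4,0): attacks (4,1) (4,2) (4,3) (4,4) (4,5) (5,0) (3,0) (2,0) (1,0) (0,0)
B attacks (2,5): yes

Answer: yes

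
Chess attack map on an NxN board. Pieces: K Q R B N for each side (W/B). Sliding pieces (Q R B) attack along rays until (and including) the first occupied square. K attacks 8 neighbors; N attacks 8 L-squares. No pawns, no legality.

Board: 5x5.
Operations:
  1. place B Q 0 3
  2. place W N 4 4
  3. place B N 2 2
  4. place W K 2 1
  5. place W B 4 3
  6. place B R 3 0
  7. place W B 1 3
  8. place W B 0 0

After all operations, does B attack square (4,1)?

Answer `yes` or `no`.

Op 1: place BQ@(0,3)
Op 2: place WN@(4,4)
Op 3: place BN@(2,2)
Op 4: place WK@(2,1)
Op 5: place WB@(4,3)
Op 6: place BR@(3,0)
Op 7: place WB@(1,3)
Op 8: place WB@(0,0)
Per-piece attacks for B:
  BQ@(0,3): attacks (0,4) (0,2) (0,1) (0,0) (1,3) (1,4) (1,2) (2,1) [ray(0,-1) blocked at (0,0); ray(1,0) blocked at (1,3); ray(1,-1) blocked at (2,1)]
  BN@(2,2): attacks (3,4) (4,3) (1,4) (0,3) (3,0) (4,1) (1,0) (0,1)
  BR@(3,0): attacks (3,1) (3,2) (3,3) (3,4) (4,0) (2,0) (1,0) (0,0) [ray(-1,0) blocked at (0,0)]
B attacks (4,1): yes

Answer: yes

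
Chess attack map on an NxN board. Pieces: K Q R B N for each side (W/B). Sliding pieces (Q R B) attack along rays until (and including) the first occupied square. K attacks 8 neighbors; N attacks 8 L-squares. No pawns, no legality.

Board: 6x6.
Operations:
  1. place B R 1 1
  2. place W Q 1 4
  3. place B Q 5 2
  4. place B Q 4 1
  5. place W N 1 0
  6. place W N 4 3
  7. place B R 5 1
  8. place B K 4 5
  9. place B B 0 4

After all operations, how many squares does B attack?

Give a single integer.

Answer: 27

Derivation:
Op 1: place BR@(1,1)
Op 2: place WQ@(1,4)
Op 3: place BQ@(5,2)
Op 4: place BQ@(4,1)
Op 5: place WN@(1,0)
Op 6: place WN@(4,3)
Op 7: place BR@(5,1)
Op 8: place BK@(4,5)
Op 9: place BB@(0,4)
Per-piece attacks for B:
  BB@(0,4): attacks (1,5) (1,3) (2,2) (3,1) (4,0)
  BR@(1,1): attacks (1,2) (1,3) (1,4) (1,0) (2,1) (3,1) (4,1) (0,1) [ray(0,1) blocked at (1,4); ray(0,-1) blocked at (1,0); ray(1,0) blocked at (4,1)]
  BQ@(4,1): attacks (4,2) (4,3) (4,0) (5,1) (3,1) (2,1) (1,1) (5,2) (5,0) (3,2) (2,3) (1,4) (3,0) [ray(0,1) blocked at (4,3); ray(1,0) blocked at (5,1); ray(-1,0) blocked at (1,1); ray(1,1) blocked at (5,2); ray(-1,1) blocked at (1,4)]
  BK@(4,5): attacks (4,4) (5,5) (3,5) (5,4) (3,4)
  BR@(5,1): attacks (5,2) (5,0) (4,1) [ray(0,1) blocked at (5,2); ray(-1,0) blocked at (4,1)]
  BQ@(5,2): attacks (5,3) (5,4) (5,5) (5,1) (4,2) (3,2) (2,2) (1,2) (0,2) (4,3) (4,1) [ray(0,-1) blocked at (5,1); ray(-1,1) blocked at (4,3); ray(-1,-1) blocked at (4,1)]
Union (27 distinct): (0,1) (0,2) (1,0) (1,1) (1,2) (1,3) (1,4) (1,5) (2,1) (2,2) (2,3) (3,0) (3,1) (3,2) (3,4) (3,5) (4,0) (4,1) (4,2) (4,3) (4,4) (5,0) (5,1) (5,2) (5,3) (5,4) (5,5)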